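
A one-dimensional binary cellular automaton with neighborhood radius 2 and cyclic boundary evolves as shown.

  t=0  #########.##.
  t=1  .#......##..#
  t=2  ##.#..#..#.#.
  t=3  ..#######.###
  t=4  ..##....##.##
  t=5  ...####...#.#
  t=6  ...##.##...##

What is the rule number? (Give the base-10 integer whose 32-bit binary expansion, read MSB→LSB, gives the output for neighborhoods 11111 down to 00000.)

  #####|.  b31=0 t=0,i=2
  ####.|.  b30=0 t=0,i=7
  ###.#|#  b29=1 t=0,i=8
  ###..|#  b28=1 t=3,i=12
  ##.##|#  b27=1 t=0,i=9
  ##.#.|#  b26=1 t=2,i=2
  ##..#|.  b25=0 t=1,i=10
  ##...|#  b24=1 t=4,i=4
  #.###|.  b23=0 t=0,i=0
  #.##.|.  b22=0 t=0,i=10
  #.#.#|#  b21=1 t=2,i=11
  #.#..|#  b20=1 t=1,i=1
  #..##|.  b19=0 t=3,i=1
  #..#.|#  b18=1 t=1,i=11
  #...#|.  b17=0 t=5,i=1
  #....|#  b16=1 t=1,i=3
  .####|#  b15=1 t=0,i=1
  .###.|#  b14=1 t=3,i=11
  .##.#|.  b13=0 t=0,i=11
  .##..|#  b12=1 t=1,i=9
  .#.##|#  b11=1 t=2,i=12
  .#.#.|#  b10=1 t=1,i=0
  .#..#|#  b9=1 t=2,i=4
  .#...|.  b8=0 t=1,i=2
  ..###|#  b7=1 t=3,i=2
  ..##.|.  b6=0 t=1,i=8
  ..#.#|.  b5=0 t=1,i=12
  ..#..|#  b4=1 t=2,i=6
  ...##|.  b3=0 t=1,i=7
  ...#.|.  b2=0 t=5,i=9
  ....#|#  b1=1 t=1,i=6
  .....|.  b0=0 t=1,i=4
  bits 00111101001101011101111010010010 = 1026940562

1026940562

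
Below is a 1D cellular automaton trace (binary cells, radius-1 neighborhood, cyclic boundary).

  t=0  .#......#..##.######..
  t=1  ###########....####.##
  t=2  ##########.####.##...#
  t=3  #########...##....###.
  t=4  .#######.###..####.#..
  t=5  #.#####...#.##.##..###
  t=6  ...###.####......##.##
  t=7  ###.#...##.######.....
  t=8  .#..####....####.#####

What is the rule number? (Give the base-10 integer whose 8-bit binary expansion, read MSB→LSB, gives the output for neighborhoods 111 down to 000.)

  nb ###: next=#  (t=0,i=15, bit7=1)
  nb ##.: next=.  (t=0,i=12, bit6=0)
  nb #.#: next=.  (t=0,i=13, bit5=0)
  nb #..: next=#  (t=0,i=2, bit4=1)
  nb .##: next=.  (t=0,i=11, bit3=0)
  nb .#.: next=#  (t=0,i=1, bit2=1)
  nb ..#: next=#  (t=0,i=0, bit1=1)
  nb ...: next=#  (t=0,i=3, bit0=1)
  bits 10010111 = 151

151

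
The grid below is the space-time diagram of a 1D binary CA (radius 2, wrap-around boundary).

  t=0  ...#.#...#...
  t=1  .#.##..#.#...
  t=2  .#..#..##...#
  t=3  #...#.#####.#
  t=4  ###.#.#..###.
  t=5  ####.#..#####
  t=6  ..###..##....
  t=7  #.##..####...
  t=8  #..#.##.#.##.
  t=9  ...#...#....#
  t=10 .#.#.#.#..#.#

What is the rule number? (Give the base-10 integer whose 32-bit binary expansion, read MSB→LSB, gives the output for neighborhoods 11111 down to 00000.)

  nb #####: next=.  (t=3,i=8, bit31=0)
  nb ####.: next=#  (t=3,i=9, bit30=1)
  nb ###.#: next=#  (t=3,i=10, bit29=1)
  nb ###..: next=.  (t=6,i=4, bit28=0)
  nb ##.##: next=#  (t=3,i=11, bit27=1)
  nb ##.#.: next=#  (t=4,i=3, bit26=1)
  nb ##..#: next=.  (t=1,i=5, bit25=0)
  nb ##...: next=#  (t=2,i=9, bit24=1)
  nb #.###: next=#  (t=3,i=6, bit23=1)
  nb #.##.: next=.  (t=1,i=3, bit22=0)
  nb #.#.#: next=.  (t=4,i=4, bit21=0)
  nb #.#..: next=.  (t=0,i=5, bit20=0)
  nb #..##: next=#  (t=2,i=6, bit19=1)
  nb #..#.: next=.  (t=1,i=6, bit18=0)
  nb #...#: next=#  (t=0,i=7, bit17=1)
  nb #....: next=.  (t=0,i=11, bit16=0)
  nb .####: next=.  (t=3,i=7, bit15=0)
  nb .###.: next=#  (t=4,i=1, bit14=1)
  nb .##.#: next=.  (t=8,i=6, bit13=0)
  nb .##..: next=#  (t=1,i=4, bit12=1)
  nb .#.##: next=.  (t=1,i=2, bit11=0)
  nb .#.#.: next=#  (t=0,i=4, bit10=1)
  nb .#..#: next=.  (t=2,i=2, bit9=0)
  nb .#...: next=.  (t=0,i=6, bit8=0)
  nb ..###: next=#  (t=4,i=9, bit7=1)
  nb ..##.: next=#  (t=2,i=7, bit6=1)
  nb ..#.#: next=#  (t=0,i=3, bit5=1)
  nb ..#..: next=#  (t=0,i=9, bit4=1)
  nb ...##: next=.  (t=6,i=1, bit3=0)
  nb ...#.: next=.  (t=0,i=2, bit2=0)
  nb ....#: next=#  (t=0,i=1, bit1=1)
  nb .....: next=.  (t=0,i=0, bit0=0)
  bits 01101101100010100101010011110010 = 1837782258

1837782258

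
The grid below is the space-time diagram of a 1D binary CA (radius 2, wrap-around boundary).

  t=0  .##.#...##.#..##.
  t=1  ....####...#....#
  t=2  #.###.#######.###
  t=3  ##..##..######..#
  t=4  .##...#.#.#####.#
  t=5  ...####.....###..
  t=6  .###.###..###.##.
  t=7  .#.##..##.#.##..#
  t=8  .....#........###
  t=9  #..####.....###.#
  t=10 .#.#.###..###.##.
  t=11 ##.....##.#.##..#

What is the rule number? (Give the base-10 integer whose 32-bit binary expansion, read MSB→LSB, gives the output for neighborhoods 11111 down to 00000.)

4212523454

  [31] ##### => #  t=2,i=8
  [30] ####. => #  t=1,i=6
  [29] ###.# => #  t=2,i=0
  [28] ###.. => #  t=1,i=7
  [27] ##.## => #  t=2,i=1
  [26] ##.#. => .  t=0,i=3
  [25] ##..# => #  t=0,i=16
  [24] ##... => #  t=1,i=8
  [23] #.### => .  t=2,i=2
  [22] #.##. => .  t=4,i=1
  [21] #.#.# => .  t=4,i=8
  [20] #.#.. => #  t=0,i=4
  [19] #..## => .  t=0,i=0
  [18] #..#. => #  t=7,i=15
  [17] #...# => #  t=0,i=6
  [16] #.... => .  t=1,i=1
  [15] .#### => .  t=1,i=5
  [14] .###. => .  t=2,i=3
  [13] .##.# => .  t=0,i=2
  [12] .##.. => .  t=0,i=15
  [11] .#.## => .  t=4,i=0
  [10] .#.#. => .  t=4,i=7
  [9] .#..# => .  t=0,i=12
  [8] .#... => #  t=0,i=5
  [7] ..### => #  t=1,i=4
  [6] ..##. => .  t=0,i=1
  [5] ..#.# => #  t=4,i=6
  [4] ..#.. => #  t=1,i=11
  [3] ...## => #  t=0,i=7
  [2] ...#. => #  t=1,i=10
  [1] ....# => #  t=1,i=2
  [0] ..... => .  t=5,i=0
  bits 11111011000101100000000110111110 = 4212523454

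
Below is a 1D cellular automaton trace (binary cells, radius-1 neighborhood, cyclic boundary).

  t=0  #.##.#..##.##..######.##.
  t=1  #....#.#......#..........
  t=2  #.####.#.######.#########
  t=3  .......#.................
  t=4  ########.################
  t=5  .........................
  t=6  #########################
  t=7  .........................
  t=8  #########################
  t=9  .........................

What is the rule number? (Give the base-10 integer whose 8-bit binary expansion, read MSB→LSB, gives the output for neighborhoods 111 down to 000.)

7

  ### -> .   bit 7 = 0  t=0,i=16
  ##. -> .   bit 6 = 0  t=0,i=3
  #.# -> .   bit 5 = 0  t=0,i=1
  #.. -> .   bit 4 = 0  t=0,i=6
  .## -> .   bit 3 = 0  t=0,i=2
  .#. -> #   bit 2 = 1  t=0,i=0
  ..# -> #   bit 1 = 1  t=0,i=7
  ... -> #   bit 0 = 1  t=1,i=2
  bits 00000111 = 7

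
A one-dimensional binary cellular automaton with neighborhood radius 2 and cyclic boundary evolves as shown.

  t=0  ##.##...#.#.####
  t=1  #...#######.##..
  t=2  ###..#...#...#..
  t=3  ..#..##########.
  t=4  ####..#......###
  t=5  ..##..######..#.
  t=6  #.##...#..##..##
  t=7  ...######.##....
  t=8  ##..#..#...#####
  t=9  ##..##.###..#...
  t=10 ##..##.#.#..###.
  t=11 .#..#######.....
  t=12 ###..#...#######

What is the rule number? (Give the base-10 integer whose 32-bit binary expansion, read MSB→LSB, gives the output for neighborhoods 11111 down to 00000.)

1437841271

  #####|.  b31=0 t=0,i=14
  ####.|#  b30=1 t=0,i=0
  ###.#|.  b29=0 t=0,i=1
  ###..|#  b28=1 t=2,i=2
  ##.##|.  b27=0 t=0,i=2
  ##.#.|#  b26=1 t=10,i=6
  ##..#|.  b25=0 t=1,i=14
  ##...|#  b24=1 t=0,i=5
  #.###|#  b23=1 t=0,i=12
  #.##.|.  b22=0 t=0,i=3
  #.#.#|#  b21=1 t=0,i=10
  #.#..|#  b20=1 t=10,i=9
  #..##|.  b19=0 t=2,i=15
  #..#.|.  b18=0 t=1,i=15
  #...#|#  b17=1 t=0,i=6
  #....|#  b16=1 t=4,i=8
  .####|#  b15=1 t=0,i=13
  .###.|.  b14=0 t=2,i=1
  .##.#|#  b13=1 t=9,i=5
  .##..|#  b12=1 t=0,i=4
  .#.##|.  b11=0 t=0,i=11
  .#.#.|#  b10=1 t=0,i=9
  .#..#|#  b9=1 t=2,i=14
  .#...|#  b8=1 t=1,i=1
  ..###|.  b7=0 t=1,i=4
  ..##.|#  b6=1 t=5,i=2
  ..#.#|#  b5=1 t=0,i=8
  ..#..|#  b4=1 t=1,i=0
  ...##|.  b3=0 t=1,i=3
  ...#.|#  b2=1 t=0,i=7
  ....#|#  b1=1 t=4,i=11
  .....|#  b0=1 t=4,i=9
  bits 01010101101100111011011101110111 = 1437841271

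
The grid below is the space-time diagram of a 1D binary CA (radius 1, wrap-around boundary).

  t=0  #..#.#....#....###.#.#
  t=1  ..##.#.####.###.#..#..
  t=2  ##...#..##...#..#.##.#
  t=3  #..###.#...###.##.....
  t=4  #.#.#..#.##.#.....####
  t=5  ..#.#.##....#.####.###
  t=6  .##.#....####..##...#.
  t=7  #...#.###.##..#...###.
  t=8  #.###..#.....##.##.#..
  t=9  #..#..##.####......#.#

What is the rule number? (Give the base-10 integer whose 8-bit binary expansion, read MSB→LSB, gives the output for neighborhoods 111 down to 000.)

135

  ### -> #   bit 7 = 1  t=0,i=16
  ##. -> .   bit 6 = 0  t=0,i=0
  #.# -> .   bit 5 = 0  t=0,i=4
  #.. -> .   bit 4 = 0  t=0,i=1
  .## -> .   bit 3 = 0  t=0,i=15
  .#. -> #   bit 2 = 1  t=0,i=3
  ..# -> #   bit 1 = 1  t=0,i=2
  ... -> #   bit 0 = 1  t=0,i=7
  bits 10000111 = 135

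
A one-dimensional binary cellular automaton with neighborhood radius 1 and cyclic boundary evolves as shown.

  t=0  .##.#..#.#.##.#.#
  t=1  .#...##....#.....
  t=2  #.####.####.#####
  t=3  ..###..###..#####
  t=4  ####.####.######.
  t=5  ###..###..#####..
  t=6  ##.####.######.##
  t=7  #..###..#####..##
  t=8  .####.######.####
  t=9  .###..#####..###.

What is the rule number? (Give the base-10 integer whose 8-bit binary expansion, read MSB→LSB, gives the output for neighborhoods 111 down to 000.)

155

  ###|#  b7=1 t=2,i=3
  ##.|.  b6=0 t=0,i=2
  #.#|.  b5=0 t=0,i=0
  #..|#  b4=1 t=0,i=5
  .##|#  b3=1 t=0,i=1
  .#.|.  b2=0 t=0,i=4
  ..#|#  b1=1 t=0,i=6
  ...|#  b0=1 t=1,i=3
  bits 10011011 = 155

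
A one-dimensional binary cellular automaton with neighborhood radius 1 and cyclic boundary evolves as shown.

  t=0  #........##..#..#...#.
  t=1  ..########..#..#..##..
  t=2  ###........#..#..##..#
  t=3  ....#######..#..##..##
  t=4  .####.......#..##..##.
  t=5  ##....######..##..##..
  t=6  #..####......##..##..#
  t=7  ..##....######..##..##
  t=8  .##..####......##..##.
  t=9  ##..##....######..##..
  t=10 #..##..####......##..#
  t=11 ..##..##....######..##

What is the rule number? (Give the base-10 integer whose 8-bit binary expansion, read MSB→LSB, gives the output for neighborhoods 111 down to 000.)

11

  nb ###: next=.  (t=1,i=3, bit7=0)
  nb ##.: next=.  (t=0,i=10, bit6=0)
  nb #.#: next=.  (t=0,i=21, bit5=0)
  nb #..: next=.  (t=0,i=1, bit4=0)
  nb .##: next=#  (t=0,i=9, bit3=1)
  nb .#.: next=.  (t=0,i=0, bit2=0)
  nb ..#: next=#  (t=0,i=8, bit1=1)
  nb ...: next=#  (t=0,i=2, bit0=1)
  bits 00001011 = 11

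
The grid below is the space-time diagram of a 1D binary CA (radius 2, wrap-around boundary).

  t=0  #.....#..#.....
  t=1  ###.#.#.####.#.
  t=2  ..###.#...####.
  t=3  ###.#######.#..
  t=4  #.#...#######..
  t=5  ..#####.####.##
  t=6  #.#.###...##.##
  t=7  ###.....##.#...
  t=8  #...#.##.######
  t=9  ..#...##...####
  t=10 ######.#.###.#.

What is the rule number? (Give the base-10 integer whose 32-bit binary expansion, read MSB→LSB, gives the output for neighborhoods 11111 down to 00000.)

  #####|#  b31=1 t=3,i=6
  ####.|#  b30=1 t=1,i=10
  ###.#|#  b29=1 t=1,i=2
  ###..|.  b28=0 t=2,i=13
  ##.##|.  b27=0 t=3,i=3
  ##.#.|#  b26=1 t=1,i=3
  ##..#|#  b25=1 t=4,i=13
  ##...|.  b24=0 t=2,i=14
  #.###|.  b23=0 t=1,i=0
  #.##.|#  b22=1 t=5,i=13
  #.#.#|#  b21=1 t=1,i=4
  #.#..|#  b20=1 t=2,i=6
  #..##|.  b19=0 t=3,i=14
  #..#.|#  b18=1 t=0,i=8
  #...#|#  b17=1 t=2,i=0
  #....|#  b16=1 t=0,i=2
  .####|.  b15=0 t=1,i=9
  .###.|.  b14=0 t=1,i=1
  .##.#|#  b13=1 t=6,i=11
  .##..|#  b12=1 t=5,i=14
  .#.##|.  b11=0 t=1,i=7
  .#.#.|.  b10=0 t=1,i=5
  .#..#|.  b9=0 t=0,i=7
  .#...|#  b8=1 t=0,i=1
  ..###|#  b7=1 t=2,i=2
  ..##.|.  b6=0 t=6,i=10
  ..#.#|.  b5=0 t=4,i=0
  ..#..|#  b4=1 t=0,i=0
  ...##|#  b3=1 t=2,i=1
  ...#.|.  b2=0 t=0,i=5
  ....#|#  b1=1 t=0,i=4
  .....|.  b0=0 t=0,i=3
  bits 11100110011101110011000110011010 = 3866571162

3866571162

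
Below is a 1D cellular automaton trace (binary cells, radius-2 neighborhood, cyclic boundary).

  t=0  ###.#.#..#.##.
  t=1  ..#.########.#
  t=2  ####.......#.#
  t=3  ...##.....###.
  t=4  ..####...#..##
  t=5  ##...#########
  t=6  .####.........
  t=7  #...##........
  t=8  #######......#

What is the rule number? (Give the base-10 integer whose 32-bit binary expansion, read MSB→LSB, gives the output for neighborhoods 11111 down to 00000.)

998121340

  nb #####: next=.  (t=1,i=6, bit31=0)
  nb ####.: next=.  (t=1,i=10, bit30=0)
  nb ###.#: next=#  (t=0,i=2, bit29=1)
  nb ###..: next=#  (t=2,i=3, bit28=1)
  nb ##.##: next=#  (t=0,i=13, bit27=1)
  nb ##.#.: next=.  (t=0,i=3, bit26=0)
  nb ##..#: next=#  (t=4,i=0, bit25=1)
  nb ##...: next=#  (t=2,i=4, bit24=1)
  nb #.###: next=.  (t=0,i=0, bit23=0)
  nb #.##.: next=#  (t=0,i=11, bit22=1)
  nb #.#.#: next=#  (t=0,i=4, bit21=1)
  nb #.#..: next=#  (t=0,i=6, bit20=1)
  nb #..##: next=#  (t=4,i=1, bit19=1)
  nb #..#.: next=#  (t=0,i=8, bit18=1)
  nb #...#: next=#  (t=4,i=7, bit17=1)
  nb #....: next=.  (t=2,i=5, bit16=0)
  nb .####: next=.  (t=1,i=5, bit15=0)
  nb .###.: next=.  (t=0,i=1, bit14=0)
  nb .##.#: next=.  (t=0,i=12, bit13=0)
  nb .##..: next=#  (t=3,i=4, bit12=1)
  nb .#.##: next=#  (t=0,i=10, bit11=1)
  nb .#.#.: next=#  (t=0,i=5, bit10=1)
  nb .#..#: next=#  (t=0,i=7, bit9=1)
  nb .#...: next=#  (t=7,i=1, bit8=1)
  nb ..###: next=.  (t=3,i=10, bit7=0)
  nb ..##.: next=#  (t=3,i=3, bit6=1)
  nb ..#.#: next=#  (t=0,i=9, bit5=1)
  nb ..#..: next=#  (t=4,i=9, bit4=1)
  nb ...##: next=#  (t=3,i=2, bit3=1)
  nb ...#.: next=#  (t=2,i=10, bit2=1)
  nb ....#: next=.  (t=2,i=9, bit1=0)
  nb .....: next=.  (t=2,i=6, bit0=0)
  bits 00111011011111100001111101111100 = 998121340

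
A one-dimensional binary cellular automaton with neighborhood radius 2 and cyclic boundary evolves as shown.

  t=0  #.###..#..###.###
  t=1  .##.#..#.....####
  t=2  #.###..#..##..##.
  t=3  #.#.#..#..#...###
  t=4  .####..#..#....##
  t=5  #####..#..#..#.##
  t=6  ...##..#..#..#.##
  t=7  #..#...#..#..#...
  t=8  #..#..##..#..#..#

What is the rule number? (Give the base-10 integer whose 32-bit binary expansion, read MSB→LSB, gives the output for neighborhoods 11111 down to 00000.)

  ##### -> .   bit 31 = 0  t=5,i=0
  ####. -> #   bit 30 = 1  t=0,i=16
  ###.# -> .   bit 29 = 0  t=0,i=0
  ###.. -> #   bit 28 = 1  t=0,i=4
  ##.## -> #   bit 27 = 1  t=0,i=1
  ##.#. -> #   bit 26 = 1  t=1,i=3
  ##..# -> .   bit 25 = 0  t=0,i=5
  ##... -> #   bit 24 = 1  t=6,i=0
  #.### -> #   bit 23 = 1  t=0,i=2
  #.##. -> .   bit 22 = 0  t=1,i=1
  #.#.# -> #   bit 21 = 1  t=2,i=0
  #.#.. -> #   bit 20 = 1  t=1,i=4
  #..## -> .   bit 19 = 0  t=0,i=9
  #..#. -> .   bit 18 = 0  t=0,i=6
  #...# -> .   bit 17 = 0  t=3,i=12
  #.... -> .   bit 16 = 0  t=1,i=9
  .#### -> #   bit 15 = 1  t=0,i=15
  .###. -> .   bit 14 = 0  t=0,i=3
  .##.# -> #   bit 13 = 1  t=1,i=2
  .##.. -> .   bit 12 = 0  t=2,i=11
  .#.## -> .   bit 11 = 0  t=2,i=1
  .#.#. -> #   bit 10 = 1  t=3,i=3
  .#..# -> .   bit 9 = 0  t=0,i=8
  .#... -> .   bit 8 = 0  t=1,i=8
  ..### -> .   bit 7 = 0  t=0,i=10
  ..##. -> #   bit 6 = 1  t=2,i=10
  ..#.# -> #   bit 5 = 1  t=5,i=13
  ..#.. -> #   bit 4 = 1  t=0,i=7
  ...## -> .   bit 3 = 0  t=1,i=12
  ...#. -> #   bit 2 = 1  t=7,i=6
  ....# -> #   bit 1 = 1  t=1,i=11
  ..... -> #   bit 0 = 1  t=1,i=10
  bits 01011101101100001010010001110111 = 1571857527

1571857527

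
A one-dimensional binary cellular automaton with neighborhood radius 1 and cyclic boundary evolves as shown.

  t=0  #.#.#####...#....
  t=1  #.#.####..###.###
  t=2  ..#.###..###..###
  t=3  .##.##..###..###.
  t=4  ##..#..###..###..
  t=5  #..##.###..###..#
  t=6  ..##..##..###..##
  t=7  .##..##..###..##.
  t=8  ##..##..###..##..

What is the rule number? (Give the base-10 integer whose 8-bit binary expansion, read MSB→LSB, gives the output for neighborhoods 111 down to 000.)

  ###|#  b7=1 t=0,i=5
  ##.|.  b6=0 t=0,i=8
  #.#|.  b5=0 t=0,i=1
  #..|.  b4=0 t=0,i=9
  .##|#  b3=1 t=0,i=4
  .#.|#  b2=1 t=0,i=0
  ..#|#  b1=1 t=0,i=11
  ...|#  b0=1 t=0,i=10
  bits 10001111 = 143

143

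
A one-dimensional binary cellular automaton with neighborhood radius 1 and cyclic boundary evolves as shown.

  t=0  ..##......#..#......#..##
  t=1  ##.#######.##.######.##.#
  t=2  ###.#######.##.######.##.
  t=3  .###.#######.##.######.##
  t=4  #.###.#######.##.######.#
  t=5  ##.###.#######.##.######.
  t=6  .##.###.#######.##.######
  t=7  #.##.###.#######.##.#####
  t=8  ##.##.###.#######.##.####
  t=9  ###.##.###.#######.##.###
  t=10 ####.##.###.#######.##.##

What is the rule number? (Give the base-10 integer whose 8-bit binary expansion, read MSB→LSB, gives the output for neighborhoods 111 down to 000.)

243

  [7] ### => #  t=1,i=0
  [6] ##. => #  t=0,i=3
  [5] #.# => #  t=1,i=2
  [4] #.. => #  t=0,i=0
  [3] .## => .  t=0,i=2
  [2] .#. => .  t=0,i=10
  [1] ..# => #  t=0,i=1
  [0] ... => #  t=0,i=5
  bits 11110011 = 243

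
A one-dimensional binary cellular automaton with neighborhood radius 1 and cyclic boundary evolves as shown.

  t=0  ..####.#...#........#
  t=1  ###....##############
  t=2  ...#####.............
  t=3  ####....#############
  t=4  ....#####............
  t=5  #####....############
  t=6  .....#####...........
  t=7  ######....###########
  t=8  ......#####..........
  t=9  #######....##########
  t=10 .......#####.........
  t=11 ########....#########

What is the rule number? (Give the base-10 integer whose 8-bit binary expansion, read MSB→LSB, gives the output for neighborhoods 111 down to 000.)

  ###|.  b7=0 t=0,i=3
  ##.|.  b6=0 t=0,i=5
  #.#|.  b5=0 t=0,i=6
  #..|#  b4=1 t=0,i=0
  .##|#  b3=1 t=0,i=2
  .#.|#  b2=1 t=0,i=7
  ..#|#  b1=1 t=0,i=1
  ...|#  b0=1 t=0,i=9
  bits 00011111 = 31

31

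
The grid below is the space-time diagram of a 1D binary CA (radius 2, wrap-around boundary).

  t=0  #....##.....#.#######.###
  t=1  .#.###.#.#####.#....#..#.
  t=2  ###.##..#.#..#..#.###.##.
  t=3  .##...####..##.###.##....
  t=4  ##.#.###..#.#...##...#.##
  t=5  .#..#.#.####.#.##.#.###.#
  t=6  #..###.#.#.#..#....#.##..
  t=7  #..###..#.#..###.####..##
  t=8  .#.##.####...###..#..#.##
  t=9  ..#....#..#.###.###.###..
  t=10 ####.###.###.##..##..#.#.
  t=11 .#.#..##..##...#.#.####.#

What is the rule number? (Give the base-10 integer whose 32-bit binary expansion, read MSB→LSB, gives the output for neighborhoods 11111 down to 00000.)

587517439

  #####|.  b31=0 t=0,i=16
  ####.|.  b30=0 t=0,i=19
  ###.#|#  b29=1 t=0,i=20
  ###..|.  b28=0 t=0,i=0
  ##.##|.  b27=0 t=0,i=21
  ##.#.|.  b26=0 t=1,i=6
  ##..#|#  b25=1 t=2,i=6
  ##...|#  b24=1 t=0,i=1
  #.###|.  b23=0 t=0,i=14
  #.##.|.  b22=0 t=2,i=4
  #.#.#|.  b21=0 t=1,i=7
  #.#..|.  b20=0 t=1,i=15
  #..##|.  b19=0 t=3,i=11
  #..#.|#  b18=1 t=1,i=0
  #...#|.  b17=0 t=3,i=4
  #....|.  b16=0 t=0,i=2
  .####|#  b15=1 t=0,i=15
  .###.|#  b14=1 t=1,i=4
  .##.#|.  b13=0 t=2,i=23
  .##..|.  b12=0 t=0,i=6
  .#.##|#  b11=1 t=0,i=13
  .#.#.|#  b10=1 t=2,i=9
  .#..#|.  b9=0 t=1,i=21
  .#...|#  b8=1 t=1,i=16
  ..###|#  b7=1 t=3,i=6
  ..##.|#  b6=1 t=0,i=5
  ..#.#|#  b5=1 t=0,i=12
  ..#..|#  b4=1 t=1,i=20
  ...##|#  b3=1 t=0,i=4
  ...#.|#  b2=1 t=0,i=11
  ....#|#  b1=1 t=0,i=3
  .....|#  b0=1 t=0,i=9
  bits 00100011000001001100110111111111 = 587517439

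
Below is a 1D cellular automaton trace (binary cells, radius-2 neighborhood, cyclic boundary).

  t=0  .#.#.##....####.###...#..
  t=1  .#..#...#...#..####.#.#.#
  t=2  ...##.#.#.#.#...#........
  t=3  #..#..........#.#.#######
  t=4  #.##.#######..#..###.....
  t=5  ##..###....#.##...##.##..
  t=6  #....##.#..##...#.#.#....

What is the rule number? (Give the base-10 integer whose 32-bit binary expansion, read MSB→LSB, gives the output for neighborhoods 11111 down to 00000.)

411551857

  #####|.  b31=0 t=3,i=20
  ####.|.  b30=0 t=0,i=13
  ###.#|.  b29=0 t=0,i=14
  ###..|#  b28=1 t=0,i=18
  ##.##|#  b27=1 t=0,i=15
  ##.#.|.  b26=0 t=1,i=19
  ##..#|.  b25=0 t=3,i=1
  ##...|.  b24=0 t=0,i=7
  #.###|#  b23=1 t=0,i=16
  #.##.|.  b22=0 t=0,i=5
  #.#.#|.  b21=0 t=0,i=3
  #.#..|.  b20=0 t=1,i=1
  #..##|.  b19=0 t=1,i=14
  #..#.|#  b18=1 t=1,i=3
  #...#|#  b17=1 t=0,i=20
  #....|#  b16=1 t=0,i=8
  .####|#  b15=1 t=0,i=12
  .###.|#  b14=1 t=0,i=17
  .##.#|.  b13=0 t=2,i=4
  .##..|.  b12=0 t=0,i=6
  .#.##|#  b11=1 t=0,i=4
  .#.#.|.  b10=0 t=0,i=2
  .#..#|.  b9=0 t=1,i=2
  .#...|.  b8=0 t=0,i=23
  ..###|.  b7=0 t=0,i=11
  ..##.|#  b6=1 t=2,i=3
  ..#.#|#  b5=1 t=0,i=1
  ..#..|#  b4=1 t=0,i=22
  ...##|.  b3=0 t=0,i=10
  ...#.|.  b2=0 t=0,i=0
  ....#|.  b1=0 t=0,i=9
  .....|#  b0=1 t=2,i=0
  bits 00011000100001111100100001110001 = 411551857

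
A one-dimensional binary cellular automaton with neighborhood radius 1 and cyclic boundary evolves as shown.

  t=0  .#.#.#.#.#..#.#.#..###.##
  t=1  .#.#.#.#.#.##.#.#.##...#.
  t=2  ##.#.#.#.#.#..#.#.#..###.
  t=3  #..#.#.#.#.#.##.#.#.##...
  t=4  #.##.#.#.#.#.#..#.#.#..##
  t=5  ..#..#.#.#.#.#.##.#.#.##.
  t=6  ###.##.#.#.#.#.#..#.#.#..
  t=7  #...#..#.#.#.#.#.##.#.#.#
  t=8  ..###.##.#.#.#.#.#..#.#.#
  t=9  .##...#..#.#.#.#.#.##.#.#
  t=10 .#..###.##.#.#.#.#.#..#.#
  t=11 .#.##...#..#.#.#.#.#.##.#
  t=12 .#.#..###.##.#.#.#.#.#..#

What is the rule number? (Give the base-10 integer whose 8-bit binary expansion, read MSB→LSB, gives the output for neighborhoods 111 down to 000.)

  nb ###: next=.  (t=0,i=20, bit7=0)
  nb ##.: next=.  (t=0,i=21, bit6=0)
  nb #.#: next=.  (t=0,i=0, bit5=0)
  nb #..: next=.  (t=0,i=10, bit4=0)
  nb .##: next=#  (t=0,i=19, bit3=1)
  nb .#.: next=#  (t=0,i=1, bit2=1)
  nb ..#: next=#  (t=0,i=11, bit1=1)
  nb ...: next=#  (t=1,i=21, bit0=1)
  bits 00001111 = 15

15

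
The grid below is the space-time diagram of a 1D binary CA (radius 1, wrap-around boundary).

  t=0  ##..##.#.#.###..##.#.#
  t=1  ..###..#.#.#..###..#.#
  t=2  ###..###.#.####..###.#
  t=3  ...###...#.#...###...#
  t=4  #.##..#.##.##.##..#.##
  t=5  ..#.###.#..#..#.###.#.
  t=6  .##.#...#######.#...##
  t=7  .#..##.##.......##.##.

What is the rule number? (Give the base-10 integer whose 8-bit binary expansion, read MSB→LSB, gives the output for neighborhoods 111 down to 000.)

30

  nb ###: next=.  (t=0,i=0, bit7=0)
  nb ##.: next=.  (t=0,i=1, bit6=0)
  nb #.#: next=.  (t=0,i=6, bit5=0)
  nb #..: next=#  (t=0,i=2, bit4=1)
  nb .##: next=#  (t=0,i=4, bit3=1)
  nb .#.: next=#  (t=0,i=7, bit2=1)
  nb ..#: next=#  (t=0,i=3, bit1=1)
  nb ...: next=.  (t=3,i=1, bit0=0)
  bits 00011110 = 30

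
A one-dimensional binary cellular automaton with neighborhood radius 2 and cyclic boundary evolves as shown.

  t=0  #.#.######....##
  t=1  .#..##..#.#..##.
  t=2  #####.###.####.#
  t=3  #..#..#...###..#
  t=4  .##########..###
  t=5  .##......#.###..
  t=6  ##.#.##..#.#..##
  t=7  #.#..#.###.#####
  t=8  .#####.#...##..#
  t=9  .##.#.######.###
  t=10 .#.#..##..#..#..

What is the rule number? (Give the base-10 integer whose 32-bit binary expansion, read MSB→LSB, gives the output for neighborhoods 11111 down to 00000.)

  [31] ##### => .  t=0,i=6
  [30] ####. => #  t=0,i=8
  [29] ###.# => .  t=0,i=0
  [28] ###.. => .  t=0,i=9
  [27] ##.## => .  t=2,i=5
  [26] ##.#. => #  t=0,i=1
  [25] ##..# => #  t=1,i=6
  [24] ##... => #  t=0,i=10
  [23] #.### => #  t=0,i=4
  [22] #.##. => #  t=6,i=5
  [21] #.#.# => .  t=0,i=2
  [20] #.#.. => #  t=1,i=10
  [19] #..## => #  t=1,i=3
  [18] #..#. => #  t=1,i=0
  [17] #...# => #  t=3,i=8
  [16] #.... => .  t=0,i=11
  [15] .#### => #  t=0,i=5
  [14] .###. => .  t=0,i=15
  [13] .##.# => .  t=9,i=2
  [12] .##.. => .  t=1,i=5
  [11] .#.## => .  t=0,i=3
  [10] .#.#. => .  t=1,i=9
  [9] .#..# => #  t=1,i=2
  [8] .#... => #  t=3,i=7
  [7] ..### => #  t=0,i=14
  [6] ..##. => #  t=1,i=4
  [5] ..#.# => #  t=1,i=8
  [4] ..#.. => #  t=1,i=1
  [3] ...## => #  t=0,i=13
  [2] ...#. => .  t=5,i=8
  [1] ....# => .  t=0,i=12
  [0] ..... => #  t=5,i=5
  bits 01000111110111101000001111111001 = 1205765113

1205765113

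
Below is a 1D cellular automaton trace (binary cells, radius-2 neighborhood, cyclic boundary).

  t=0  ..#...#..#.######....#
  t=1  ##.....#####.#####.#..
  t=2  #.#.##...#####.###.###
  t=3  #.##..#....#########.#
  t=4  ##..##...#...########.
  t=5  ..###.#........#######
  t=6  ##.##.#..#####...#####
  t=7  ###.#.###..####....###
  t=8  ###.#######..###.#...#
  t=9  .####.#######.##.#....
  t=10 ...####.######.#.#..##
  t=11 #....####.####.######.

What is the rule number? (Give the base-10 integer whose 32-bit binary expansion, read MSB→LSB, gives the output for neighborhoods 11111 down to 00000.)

  nb #####: next=#  (t=0,i=13, bit31=1)
  nb ####.: next=#  (t=0,i=15, bit30=1)
  nb ###.#: next=#  (t=1,i=11, bit29=1)
  nb ###..: next=#  (t=0,i=16, bit28=1)
  nb ##.##: next=#  (t=1,i=12, bit27=1)
  nb ##.#.: next=.  (t=1,i=18, bit26=0)
  nb ##..#: next=#  (t=3,i=4, bit25=1)
  nb ##...: next=#  (t=0,i=17, bit24=1)
  nb #.###: next=#  (t=0,i=11, bit23=1)
  nb #.##.: next=.  (t=2,i=4, bit22=0)
  nb #.#.#: next=#  (t=2,i=2, bit21=1)
  nb #.#..: next=#  (t=1,i=19, bit20=1)
  nb #..##: next=#  (t=1,i=21, bit19=1)
  nb #..#.: next=#  (t=0,i=1, bit18=1)
  nb #...#: next=.  (t=0,i=4, bit17=0)
  nb #....: next=.  (t=0,i=18, bit16=0)
  nb .####: next=.  (t=0,i=12, bit15=0)
  nb .###.: next=#  (t=2,i=16, bit14=1)
  nb .##.#: next=#  (t=3,i=0, bit13=1)
  nb .##..: next=.  (t=1,i=1, bit12=0)
  nb .#.##: next=#  (t=0,i=10, bit11=1)
  nb .#.#.: next=#  (t=10,i=16, bit10=1)
  nb .#..#: next=#  (t=0,i=0, bit9=1)
  nb .#...: next=.  (t=0,i=3, bit8=0)
  nb ..###: next=.  (t=1,i=7, bit7=0)
  nb ..##.: next=#  (t=1,i=0, bit6=1)
  nb ..#.#: next=#  (t=0,i=9, bit5=1)
  nb ..#..: next=.  (t=0,i=2, bit4=0)
  nb ...##: next=.  (t=1,i=6, bit3=0)
  nb ...#.: next=.  (t=0,i=5, bit2=0)
  nb ....#: next=#  (t=0,i=19, bit1=1)
  nb .....: next=#  (t=1,i=4, bit0=1)
  bits 11111011101111000110111001100011 = 4223430243

4223430243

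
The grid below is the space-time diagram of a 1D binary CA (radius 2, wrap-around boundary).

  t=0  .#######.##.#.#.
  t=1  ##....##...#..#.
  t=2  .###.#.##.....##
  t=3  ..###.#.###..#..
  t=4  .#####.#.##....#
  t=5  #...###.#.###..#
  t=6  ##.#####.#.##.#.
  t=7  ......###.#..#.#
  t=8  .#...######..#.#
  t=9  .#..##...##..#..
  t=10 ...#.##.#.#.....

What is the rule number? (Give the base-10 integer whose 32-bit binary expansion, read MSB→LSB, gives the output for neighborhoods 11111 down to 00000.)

1964595368

  ##### -> .   bit 31 = 0  t=0,i=3
  ####. -> #   bit 30 = 1  t=0,i=6
  ###.# -> #   bit 29 = 1  t=0,i=7
  ###.. -> #   bit 28 = 1  t=3,i=10
  ##.## -> .   bit 27 = 0  t=0,i=8
  ##.#. -> #   bit 26 = 1  t=0,i=11
  ##..# -> .   bit 25 = 0  t=3,i=11
  ##... -> #   bit 24 = 1  t=1,i=2
  #.### -> .   bit 23 = 0  t=2,i=1
  #.##. -> .   bit 22 = 0  t=0,i=9
  #.#.# -> .   bit 21 = 0  t=0,i=12
  #.#.. -> #   bit 20 = 1  t=0,i=14
  #..## -> #   bit 19 = 1  t=0,i=0
  #..#. -> .   bit 18 = 0  t=1,i=13
  #...# -> .   bit 17 = 0  t=1,i=9
  #.... -> #   bit 16 = 1  t=1,i=3
  .#### -> .   bit 15 = 0  t=0,i=2
  .###. -> #   bit 14 = 1  t=2,i=2
  .##.# -> .   bit 13 = 0  t=0,i=10
  .##.. -> #   bit 12 = 1  t=1,i=1
  .#.## -> #   bit 11 = 1  t=1,i=15
  .#.#. -> .   bit 10 = 0  t=0,i=13
  .#..# -> .   bit 9 = 0  t=0,i=15
  .#... -> .   bit 8 = 0  t=3,i=14
  ..### -> #   bit 7 = 1  t=0,i=1
  ..##. -> .   bit 6 = 0  t=1,i=6
  ..#.# -> #   bit 5 = 1  t=1,i=14
  ..#.. -> .   bit 4 = 0  t=1,i=11
  ...## -> #   bit 3 = 1  t=1,i=5
  ...#. -> .   bit 2 = 0  t=1,i=10
  ....# -> .   bit 1 = 0  t=1,i=4
  ..... -> .   bit 0 = 0  t=2,i=11
  bits 01110101000110010101100010101000 = 1964595368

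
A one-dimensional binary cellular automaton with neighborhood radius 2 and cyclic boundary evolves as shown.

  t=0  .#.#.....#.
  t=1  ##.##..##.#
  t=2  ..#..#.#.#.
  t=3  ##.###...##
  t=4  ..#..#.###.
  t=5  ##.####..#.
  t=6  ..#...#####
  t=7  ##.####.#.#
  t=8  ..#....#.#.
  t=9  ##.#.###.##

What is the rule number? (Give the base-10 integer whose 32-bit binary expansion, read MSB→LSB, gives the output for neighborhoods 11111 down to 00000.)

2652244974

  ##### -> #   bit 31 = 1  t=6,i=8
  ####. -> .   bit 30 = 0  t=3,i=0
  ###.# -> .   bit 29 = 0  t=1,i=1
  ###.. -> #   bit 28 = 1  t=3,i=5
  ##.## -> #   bit 27 = 1  t=1,i=2
  ##.#. -> #   bit 26 = 1  t=7,i=7
  ##..# -> #   bit 25 = 1  t=1,i=5
  ##... -> .   bit 24 = 0  t=3,i=6
  #.### -> .   bit 23 = 0  t=1,i=10
  #.##. -> .   bit 22 = 0  t=1,i=3
  #.#.# -> .   bit 21 = 0  t=2,i=7
  #.#.. -> #   bit 20 = 1  t=0,i=3
  #..## -> .   bit 19 = 0  t=1,i=6
  #..#. -> #   bit 18 = 1  t=0,i=0
  #...# -> #   bit 17 = 1  t=2,i=0
  #.... -> .   bit 16 = 0  t=0,i=5
  .#### -> .   bit 15 = 0  t=3,i=10
  .###. -> .   bit 14 = 0  t=1,i=0
  .##.# -> .   bit 13 = 0  t=1,i=8
  .##.. -> .   bit 12 = 0  t=1,i=4
  .#.## -> #   bit 11 = 1  t=4,i=6
  .#.#. -> .   bit 10 = 0  t=0,i=2
  .#..# -> #   bit 9 = 1  t=0,i=10
  .#... -> #   bit 8 = 1  t=0,i=4
  ..### -> #   bit 7 = 1  t=3,i=9
  ..##. -> #   bit 6 = 1  t=1,i=7
  ..#.# -> #   bit 5 = 1  t=0,i=1
  ..#.. -> .   bit 4 = 0  t=0,i=9
  ...## -> #   bit 3 = 1  t=3,i=8
  ...#. -> #   bit 2 = 1  t=0,i=8
  ....# -> #   bit 1 = 1  t=0,i=7
  ..... -> .   bit 0 = 0  t=0,i=6
  bits 10011110000101100000101111101110 = 2652244974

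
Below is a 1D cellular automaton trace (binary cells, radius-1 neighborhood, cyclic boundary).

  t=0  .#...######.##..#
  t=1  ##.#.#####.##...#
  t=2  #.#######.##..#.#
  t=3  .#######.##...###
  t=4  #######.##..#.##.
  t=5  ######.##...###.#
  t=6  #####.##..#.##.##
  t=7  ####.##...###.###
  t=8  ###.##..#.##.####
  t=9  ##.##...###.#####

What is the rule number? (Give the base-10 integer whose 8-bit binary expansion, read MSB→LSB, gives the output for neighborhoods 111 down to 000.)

  ### -> #   bit 7 = 1  t=0,i=6
  ##. -> .   bit 6 = 0  t=0,i=10
  #.# -> #   bit 5 = 1  t=0,i=0
  #.. -> .   bit 4 = 0  t=0,i=2
  .## -> #   bit 3 = 1  t=0,i=5
  .#. -> #   bit 2 = 1  t=0,i=1
  ..# -> .   bit 1 = 0  t=0,i=4
  ... -> #   bit 0 = 1  t=0,i=3
  bits 10101101 = 173

173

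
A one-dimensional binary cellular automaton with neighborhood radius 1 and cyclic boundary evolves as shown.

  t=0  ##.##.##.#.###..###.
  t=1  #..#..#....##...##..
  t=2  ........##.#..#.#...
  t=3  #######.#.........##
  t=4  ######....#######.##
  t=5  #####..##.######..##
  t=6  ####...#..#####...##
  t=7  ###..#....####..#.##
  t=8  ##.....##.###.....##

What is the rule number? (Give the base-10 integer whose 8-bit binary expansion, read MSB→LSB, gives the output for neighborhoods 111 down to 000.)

  ### -> #   bit 7 = 1  t=0,i=12
  ##. -> .   bit 6 = 0  t=0,i=1
  #.# -> .   bit 5 = 0  t=0,i=2
  #.. -> .   bit 4 = 0  t=0,i=14
  .## -> #   bit 3 = 1  t=0,i=0
  .#. -> .   bit 2 = 0  t=0,i=9
  ..# -> .   bit 1 = 0  t=0,i=15
  ... -> #   bit 0 = 1  t=1,i=8
  bits 10001001 = 137

137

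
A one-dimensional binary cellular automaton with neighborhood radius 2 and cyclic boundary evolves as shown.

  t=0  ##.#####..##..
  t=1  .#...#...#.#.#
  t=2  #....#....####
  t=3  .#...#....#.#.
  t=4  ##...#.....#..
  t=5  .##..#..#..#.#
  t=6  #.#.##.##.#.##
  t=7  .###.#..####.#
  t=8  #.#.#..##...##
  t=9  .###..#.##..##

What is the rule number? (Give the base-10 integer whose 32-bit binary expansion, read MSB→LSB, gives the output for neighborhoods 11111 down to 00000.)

  [31] ##### => #  t=0,i=5
  [30] ####. => .  t=0,i=6
  [29] ###.# => .  t=6,i=0
  [28] ###.. => .  t=0,i=7
  [27] ##.## => .  t=0,i=2
  [26] ##.#. => #  t=6,i=1
  [25] ##..# => .  t=0,i=8
  [24] ##... => #  t=2,i=1
  [23] #.### => .  t=0,i=3
  [22] #.##. => .  t=5,i=1
  [21] #.#.# => #  t=1,i=11
  [20] #.#.. => .  t=1,i=1
  [19] #..## => #  t=0,i=9
  [18] #..#. => #  t=3,i=0
  [17] #...# => .  t=1,i=3
  [16] #.... => .  t=2,i=2
  [15] .#### => .  t=0,i=4
  [14] .###. => #  t=6,i=13
  [13] .##.# => #  t=0,i=1
  [12] .##.. => #  t=0,i=11
  [11] .#.## => #  t=5,i=0
  [10] .#.#. => #  t=1,i=0
  [9] .#..# => .  t=3,i=13
  [8] .#... => .  t=1,i=2
  [7] ..### => #  t=2,i=10
  [6] ..##. => .  t=0,i=0
  [5] ..#.# => .  t=1,i=9
  [4] ..#.. => #  t=1,i=5
  [3] ...## => .  t=2,i=9
  [2] ...#. => .  t=1,i=4
  [1] ....# => .  t=2,i=3
  [0] ..... => #  t=4,i=8
  bits 10000101001011000111110010010001 = 2234285201

2234285201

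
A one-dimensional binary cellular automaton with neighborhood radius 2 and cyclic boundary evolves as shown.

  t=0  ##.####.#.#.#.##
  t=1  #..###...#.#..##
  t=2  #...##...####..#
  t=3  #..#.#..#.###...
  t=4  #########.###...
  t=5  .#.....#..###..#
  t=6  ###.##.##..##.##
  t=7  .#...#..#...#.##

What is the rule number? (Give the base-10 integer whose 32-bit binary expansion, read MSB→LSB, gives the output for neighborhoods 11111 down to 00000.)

  #####|.  b31=0 t=4,i=2
  ####.|#  b30=1 t=0,i=0
  ###.#|.  b29=0 t=0,i=1
  ###..|#  b28=1 t=1,i=0
  ##.##|.  b27=0 t=0,i=2
  ##.#.|.  b26=0 t=0,i=7
  ##..#|.  b25=0 t=1,i=1
  ##...|.  b24=0 t=1,i=6
  #.###|#  b23=1 t=0,i=3
  #.##.|.  b22=0 t=6,i=4
  #.#.#|.  b21=0 t=0,i=8
  #.#..|#  b20=1 t=1,i=11
  #..##|.  b19=0 t=1,i=2
  #..#.|#  b18=1 t=3,i=2
  #...#|.  b17=0 t=1,i=7
  #....|.  b16=0 t=5,i=3
  .####|#  b15=1 t=0,i=4
  .###.|#  b14=1 t=1,i=4
  .##.#|#  b13=1 t=6,i=5
  .##..|#  b12=1 t=2,i=0
  .#.##|.  b11=0 t=0,i=13
  .#.#.|#  b10=1 t=0,i=9
  .#..#|#  b9=1 t=1,i=12
  .#...|#  b8=1 t=5,i=2
  ..###|.  b7=0 t=1,i=3
  ..##.|.  b6=0 t=2,i=4
  ..#.#|#  b5=1 t=1,i=9
  ..#..|#  b4=1 t=3,i=0
  ...##|#  b3=1 t=2,i=3
  ...#.|.  b2=0 t=1,i=8
  ....#|#  b1=1 t=5,i=5
  .....|#  b0=1 t=5,i=4
  bits 01010000100101001111011100111011 = 1351939899

1351939899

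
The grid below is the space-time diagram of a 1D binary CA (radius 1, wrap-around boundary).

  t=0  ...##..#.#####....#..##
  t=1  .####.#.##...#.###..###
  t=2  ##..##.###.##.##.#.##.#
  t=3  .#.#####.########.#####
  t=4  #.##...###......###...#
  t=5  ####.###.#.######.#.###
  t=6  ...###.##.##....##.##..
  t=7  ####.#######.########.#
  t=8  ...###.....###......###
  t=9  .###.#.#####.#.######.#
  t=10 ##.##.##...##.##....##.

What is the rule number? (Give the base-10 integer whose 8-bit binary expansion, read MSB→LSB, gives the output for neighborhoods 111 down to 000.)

  ###|.  b7=0 t=0,i=10
  ##.|#  b6=1 t=0,i=4
  #.#|#  b5=1 t=0,i=8
  #..|.  b4=0 t=0,i=0
  .##|#  b3=1 t=0,i=3
  .#.|.  b2=0 t=0,i=7
  ..#|#  b1=1 t=0,i=2
  ...|#  b0=1 t=0,i=1
  bits 01101011 = 107

107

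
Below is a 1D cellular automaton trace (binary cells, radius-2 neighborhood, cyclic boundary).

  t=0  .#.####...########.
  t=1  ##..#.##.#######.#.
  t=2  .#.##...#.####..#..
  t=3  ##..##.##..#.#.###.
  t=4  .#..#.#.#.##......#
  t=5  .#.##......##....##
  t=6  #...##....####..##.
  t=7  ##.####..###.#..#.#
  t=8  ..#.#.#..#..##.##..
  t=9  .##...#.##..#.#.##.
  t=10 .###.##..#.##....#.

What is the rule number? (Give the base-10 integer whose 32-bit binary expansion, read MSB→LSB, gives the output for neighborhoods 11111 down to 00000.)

  nb #####: next=#  (t=0,i=12, bit31=1)
  nb ####.: next=.  (t=0,i=5, bit30=0)
  nb ###.#: next=.  (t=1,i=15, bit29=0)
  nb ###..: next=#  (t=0,i=6, bit28=1)
  nb ##.##: next=#  (t=1,i=8, bit27=1)
  nb ##.#.: next=#  (t=1,i=16, bit26=1)
  nb ##..#: next=.  (t=0,i=18, bit25=0)
  nb ##...: next=#  (t=0,i=7, bit24=1)
  nb #.###: next=.  (t=0,i=3, bit23=0)
  nb #.##.: next=.  (t=1,i=0, bit22=0)
  nb #.#.#: next=.  (t=1,i=17, bit21=0)
  nb #.#..: next=#  (t=4,i=1, bit20=1)
  nb #..##: next=.  (t=3,i=3, bit19=0)
  nb #..#.: next=#  (t=0,i=0, bit18=1)
  nb #...#: next=.  (t=0,i=8, bit17=0)
  nb #....: next=.  (t=4,i=13, bit16=0)
  nb .####: next=#  (t=0,i=4, bit15=1)
  nb .###.: next=.  (t=3,i=16, bit14=0)
  nb .##.#: next=.  (t=1,i=7, bit13=0)
  nb .##..: next=#  (t=1,i=1, bit12=1)
  nb .#.##: next=.  (t=0,i=2, bit11=0)
  nb .#.#.: next=.  (t=3,i=12, bit10=0)
  nb .#..#: next=.  (t=4,i=2, bit9=0)
  nb .#...: next=#  (t=2,i=17, bit8=1)
  nb ..###: next=#  (t=0,i=10, bit7=1)
  nb ..##.: next=#  (t=3,i=4, bit6=1)
  nb ..#.#: next=#  (t=0,i=1, bit5=1)
  nb ..#..: next=#  (t=2,i=16, bit4=1)
  nb ...##: next=#  (t=0,i=9, bit3=1)
  nb ...#.: next=#  (t=2,i=0, bit2=1)
  nb ....#: next=.  (t=4,i=16, bit1=0)
  nb .....: next=.  (t=4,i=14, bit0=0)
  bits 10011101000101001001000111111100 = 2635371004

2635371004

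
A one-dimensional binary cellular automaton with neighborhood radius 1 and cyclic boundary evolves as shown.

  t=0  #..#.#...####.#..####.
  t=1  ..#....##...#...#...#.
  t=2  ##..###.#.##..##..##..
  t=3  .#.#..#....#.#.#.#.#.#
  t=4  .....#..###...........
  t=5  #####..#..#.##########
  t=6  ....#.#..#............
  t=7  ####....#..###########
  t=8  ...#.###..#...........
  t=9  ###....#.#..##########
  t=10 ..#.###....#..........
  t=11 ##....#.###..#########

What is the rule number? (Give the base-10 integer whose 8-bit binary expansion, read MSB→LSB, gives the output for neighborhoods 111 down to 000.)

  nb ###: next=.  (t=0,i=10, bit7=0)
  nb ##.: next=#  (t=0,i=12, bit6=1)
  nb #.#: next=.  (t=0,i=4, bit5=0)
  nb #..: next=.  (t=0,i=1, bit4=0)
  nb .##: next=.  (t=0,i=9, bit3=0)
  nb .#.: next=.  (t=0,i=0, bit2=0)
  nb ..#: next=#  (t=0,i=2, bit1=1)
  nb ...: next=#  (t=0,i=7, bit0=1)
  bits 01000011 = 67

67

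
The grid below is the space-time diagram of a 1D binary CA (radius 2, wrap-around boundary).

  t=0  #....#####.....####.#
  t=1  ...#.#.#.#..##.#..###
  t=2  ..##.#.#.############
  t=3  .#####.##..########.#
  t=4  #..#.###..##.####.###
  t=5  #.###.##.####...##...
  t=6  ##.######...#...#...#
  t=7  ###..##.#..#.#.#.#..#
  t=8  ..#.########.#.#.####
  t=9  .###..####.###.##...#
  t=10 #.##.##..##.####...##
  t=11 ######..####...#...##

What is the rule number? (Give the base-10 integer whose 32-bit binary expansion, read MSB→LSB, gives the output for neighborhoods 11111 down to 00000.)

  ##### -> #   bit 31 = 1  t=0,i=7
  ####. -> .   bit 30 = 0  t=0,i=8
  ###.# -> #   bit 29 = 1  t=0,i=18
  ###.. -> #   bit 28 = 1  t=0,i=9
  ##.## -> #   bit 27 = 1  t=0,i=19
  ##.#. -> #   bit 26 = 1  t=1,i=14
  ##..# -> .   bit 25 = 0  t=2,i=0
  ##... -> .   bit 24 = 0  t=0,i=1
  #.### -> .   bit 23 = 0  t=2,i=9
  #.##. -> #   bit 22 = 1  t=0,i=20
  #.#.# -> #   bit 21 = 1  t=1,i=5
  #.#.. -> #   bit 20 = 1  t=1,i=9
  #..## -> #   bit 19 = 1  t=1,i=11
  #..#. -> #   bit 18 = 1  t=4,i=2
  #...# -> .   bit 17 = 0  t=1,i=1
  #.... -> .   bit 16 = 0  t=0,i=2
  .#### -> .   bit 15 = 0  t=0,i=6
  .###. -> #   bit 14 = 1  t=1,i=19
  .##.# -> #   bit 13 = 1  t=1,i=13
  .##.. -> .   bit 12 = 0  t=0,i=0
  .#.## -> #   bit 11 = 1  t=2,i=8
  .#.#. -> .   bit 10 = 0  t=1,i=4
  .#..# -> #   bit 9 = 1  t=1,i=10
  .#... -> #   bit 8 = 1  t=6,i=13
  ..### -> #   bit 7 = 1  t=0,i=5
  ..##. -> #   bit 6 = 1  t=1,i=12
  ..#.# -> #   bit 5 = 1  t=1,i=3
  ..#.. -> .   bit 4 = 0  t=6,i=12
  ...## -> .   bit 3 = 0  t=0,i=4
  ...#. -> #   bit 2 = 1  t=1,i=2
  ....# -> #   bit 1 = 1  t=0,i=3
  ..... -> #   bit 0 = 1  t=0,i=12
  bits 10111100011111000110101111100111 = 3162270695

3162270695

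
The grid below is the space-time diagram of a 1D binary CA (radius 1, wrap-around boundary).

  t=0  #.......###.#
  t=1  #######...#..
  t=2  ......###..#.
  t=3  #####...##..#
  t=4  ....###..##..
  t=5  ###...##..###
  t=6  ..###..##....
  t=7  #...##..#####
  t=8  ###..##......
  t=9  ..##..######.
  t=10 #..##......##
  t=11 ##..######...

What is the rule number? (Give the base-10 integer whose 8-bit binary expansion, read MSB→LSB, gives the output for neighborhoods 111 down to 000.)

  ### -> .   bit 7 = 0  t=0,i=9
  ##. -> #   bit 6 = 1  t=0,i=0
  #.# -> .   bit 5 = 0  t=0,i=11
  #.. -> #   bit 4 = 1  t=0,i=1
  .## -> .   bit 3 = 0  t=0,i=8
  .#. -> .   bit 2 = 0  t=1,i=10
  ..# -> .   bit 1 = 0  t=0,i=7
  ... -> #   bit 0 = 1  t=0,i=2
  bits 01010001 = 81

81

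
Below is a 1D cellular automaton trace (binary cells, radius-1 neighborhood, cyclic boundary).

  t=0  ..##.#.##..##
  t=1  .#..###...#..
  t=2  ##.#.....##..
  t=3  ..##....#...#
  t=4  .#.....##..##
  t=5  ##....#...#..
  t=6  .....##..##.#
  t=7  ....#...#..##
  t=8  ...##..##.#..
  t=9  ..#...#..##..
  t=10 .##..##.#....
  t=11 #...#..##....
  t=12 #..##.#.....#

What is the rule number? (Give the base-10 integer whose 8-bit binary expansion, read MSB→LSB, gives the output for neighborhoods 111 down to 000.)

  ###|.  b7=0 t=1,i=5
  ##.|.  b6=0 t=0,i=3
  #.#|#  b5=1 t=0,i=4
  #..|.  b4=0 t=0,i=0
  .##|.  b3=0 t=0,i=2
  .#.|#  b2=1 t=0,i=5
  ..#|#  b1=1 t=0,i=1
  ...|.  b0=0 t=1,i=8
  bits 00100110 = 38

38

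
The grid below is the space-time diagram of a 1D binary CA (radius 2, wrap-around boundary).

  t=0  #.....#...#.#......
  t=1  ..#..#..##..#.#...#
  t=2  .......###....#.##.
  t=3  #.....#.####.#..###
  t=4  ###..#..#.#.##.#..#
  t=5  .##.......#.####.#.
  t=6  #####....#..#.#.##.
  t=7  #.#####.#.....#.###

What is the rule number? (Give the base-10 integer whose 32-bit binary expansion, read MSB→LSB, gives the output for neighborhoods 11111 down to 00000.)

3724243020

  nb #####: next=#  (t=6,i=2, bit31=1)
  nb ####.: next=#  (t=3,i=10, bit30=1)
  nb ###.#: next=.  (t=3,i=11, bit29=0)
  nb ###..: next=#  (t=2,i=9, bit28=1)
  nb ##.##: next=#  (t=6,i=18, bit27=1)
  nb ##.#.: next=#  (t=3,i=12, bit26=1)
  nb ##..#: next=.  (t=1,i=10, bit25=0)
  nb ##...: next=#  (t=2,i=10, bit24=1)
  nb #.###: next=#  (t=3,i=8, bit23=1)
  nb #.##.: next=#  (t=2,i=16, bit22=1)
  nb #.#.#: next=#  (t=4,i=10, bit21=1)
  nb #.#..: next=#  (t=0,i=12, bit20=1)
  nb #..##: next=#  (t=1,i=7, bit19=1)
  nb #..#.: next=.  (t=1,i=1, bit18=0)
  nb #...#: next=#  (t=0,i=8, bit17=1)
  nb #....: next=#  (t=0,i=2, bit16=1)
  nb .####: next=.  (t=3,i=9, bit15=0)
  nb .###.: next=#  (t=2,i=8, bit14=1)
  nb .##.#: next=#  (t=4,i=13, bit13=1)
  nb .##..: next=#  (t=1,i=9, bit12=1)
  nb .#.##: next=.  (t=2,i=15, bit11=0)
  nb .#.#.: next=.  (t=0,i=11, bit10=0)
  nb .#..#: next=.  (t=1,i=0, bit9=0)
  nb .#...: next=.  (t=0,i=1, bit8=0)
  nb ..###: next=.  (t=2,i=7, bit7=0)
  nb ..##.: next=#  (t=1,i=8, bit6=1)
  nb ..#.#: next=.  (t=0,i=10, bit5=0)
  nb ..#..: next=.  (t=0,i=0, bit4=0)
  nb ...##: next=#  (t=2,i=6, bit3=1)
  nb ...#.: next=#  (t=0,i=5, bit2=1)
  nb ....#: next=.  (t=0,i=4, bit1=0)
  nb .....: next=.  (t=0,i=3, bit0=0)
  bits 11011101111110110111000001001100 = 3724243020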